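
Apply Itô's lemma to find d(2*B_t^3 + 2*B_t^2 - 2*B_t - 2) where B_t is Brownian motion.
d(2*B_t^3 + 2*B_t^2 - 2*B_t - 2) = (6*B_t + 2) dt + (6*B_t^2 + 4*B_t - 2) dB_t

Itô's formula for f(B_t) gives d f(B_t) = f'(B_t) dB_t + (1/2) f''(B_t) dt. Compute derivatives of f(x) = 2*x^3 + 2*x^2 - 2*x - 2:
  f'(x)  = 6*x^2 + 4*x - 2
  f''(x) = 12*x + 4
Substitute x = B_t and multiply the f'' term by 1/2:
  drift     = (1/2) * (12*x + 4) evaluated at B_t = 6*B_t + 2
  diffusion = (6*x^2 + 4*x - 2) evaluated at B_t = 6*B_t^2 + 4*B_t - 2
Therefore d(2*B_t^3 + 2*B_t^2 - 2*B_t - 2) = (6*B_t + 2) dt + (6*B_t^2 + 4*B_t - 2) dB_t.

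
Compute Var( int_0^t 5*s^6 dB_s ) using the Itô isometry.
Var = 25*t^13/13

The Itô integral of a deterministic integrand f(s) has mean 0 because each increment f(s) * (B_{s+ds} - B_s) has mean 0. By the Itô isometry:
  Var( int_0^t f(s) dB_s ) = E[ (int_0^t f(s) dB_s)^2 ] = int_0^t f(s)^2 ds.
Here f(s) = 5*s^6, so f(s)^2 = 25*s^12. Integrate:
  int_0^t (25*s^12) ds = 25*t^13/13.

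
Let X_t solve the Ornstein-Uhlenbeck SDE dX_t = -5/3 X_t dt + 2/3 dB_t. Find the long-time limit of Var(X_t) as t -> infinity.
lim Var(X_t) = 2/15

The OU SDE dX = -theta X dt + sigma dB admits the integrating factor exp(theta t): d(exp(theta t) X_t) = sigma exp(theta t) dB_t. Integrating from 0 to t gives X_t = x_0 * exp(-theta t) + sigma * int_0^t exp(-theta (t-s)) dB_s for any initial x_0. The Itô integral has variance (by the Itô isometry) sigma^2 * int_0^t exp(-2 theta (t - s)) ds = sigma^2 * (1 - exp(-2 theta t)) / (2 theta), independent of x_0.
With theta = 5/3, sigma = 2/3:
  Var(X_t) = (2/3)^2 * (1 - exp(-2*5/3 t)) / (2 * 5/3) = 2/15 - 2*exp(-10*t/3)/15.
As t -> infinity, exp(-2*5/3 t) -> 0, so the stationary variance is sigma^2 / (2 theta) = 2/15.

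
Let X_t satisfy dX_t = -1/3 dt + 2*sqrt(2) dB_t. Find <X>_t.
<X>_t = 8*t

For an Itô process dX_t = a(t) dt + b(t) dB_t, the quadratic variation is <X>_t = int_0^t b(s)^2 ds (the drift term does not contribute). Here b(s) = 2*sqrt(2), so
  b(s)^2 = 8.
Integrating from 0 to t:
  <X>_t = int_0^t (8) ds = 8*t.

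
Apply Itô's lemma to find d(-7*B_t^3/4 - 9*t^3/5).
d(-7*B_t^3/4 - 9*t^3/5) = (-21*B_t/4 - 27*t^2/5) dt + (-21*B_t^2/4) dB_t

Itô's formula for f(t, x): d f(t, B_t) = (f_t + (1/2) f_xx) dt + f_x dB_t. Compute partials of f(t, x) = -9*t^3/5 - 7*x^3/4:
  f_t(t,x)  = -27*t^2/5
  f_x(t,x)  = -21*x^2/4
  f_xx(t,x) = -21*x/2
Assemble drift = f_t + (1/2) f_xx = -27*t^2/5 - 21*x/4 and diffusion = f_x = -21*x^2/4. Substituting x = B_t:
  d(-7*B_t^3/4 - 9*t^3/5) = (-21*B_t/4 - 27*t^2/5) dt + (-21*B_t^2/4) dB_t.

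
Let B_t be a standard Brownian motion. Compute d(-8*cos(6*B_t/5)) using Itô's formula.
d(-8*cos(6*B_t/5)) = (144*cos(6*B_t/5)/25) dt + (48*sin(6*B_t/5)/5) dB_t

Itô's formula for f(B_t) gives d f(B_t) = f'(B_t) dB_t + (1/2) f''(B_t) dt. Compute derivatives of f(x) = -8*cos(6*x/5):
  f'(x)  = 48*sin(6*x/5)/5
  f''(x) = 288*cos(6*x/5)/25
Substitute x = B_t and multiply the f'' term by 1/2:
  drift     = (1/2) * (288*cos(6*x/5)/25) evaluated at B_t = 144*cos(6*B_t/5)/25
  diffusion = (48*sin(6*x/5)/5) evaluated at B_t = 48*sin(6*B_t/5)/5
Therefore d(-8*cos(6*B_t/5)) = (144*cos(6*B_t/5)/25) dt + (48*sin(6*B_t/5)/5) dB_t.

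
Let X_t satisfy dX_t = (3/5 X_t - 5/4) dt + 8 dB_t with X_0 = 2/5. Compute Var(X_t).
Var(X_t) = 160*exp(6*t/5)/3 - 160/3

The variance V(t) = Var(X_t) satisfies V'(t) = 2 a V(t) + c^2 with V(0) = 0 (drift coefficient is linear in X, diffusion is constant). With a = 3/5, c = 8, the solution is
  V(t) = (c^2 / (2 a)) * (exp(2 a t) - 1)
       = (8^2 / (2*(3/5))) * (exp((6/5) t) - 1)
       = 160*exp(6*t/5)/3 - 160/3.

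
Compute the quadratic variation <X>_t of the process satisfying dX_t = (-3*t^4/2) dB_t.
<X>_t = t^9/4

For an Itô process dX_t = a(t) dt + b(t) dB_t, the quadratic variation is <X>_t = int_0^t b(s)^2 ds (the drift term does not contribute). Here b(s) = -3*s^4/2, so
  b(s)^2 = 9*s^8/4.
Integrating from 0 to t:
  <X>_t = int_0^t (9*s^8/4) ds = t^9/4.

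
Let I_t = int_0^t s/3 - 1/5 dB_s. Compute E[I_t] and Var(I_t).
E[I_t] = 0; Var(I_t) = t*(25*t^2 - 45*t + 27)/675

The Itô integral of a deterministic integrand f(s) has mean 0 because each increment f(s) * (B_{s+ds} - B_s) has mean 0. By the Itô isometry:
  Var( int_0^t f(s) dB_s ) = E[ (int_0^t f(s) dB_s)^2 ] = int_0^t f(s)^2 ds.
Here f(s) = s/3 - 1/5, so f(s)^2 = (5*s - 3)^2/225. Integrate:
  int_0^t ((5*s - 3)^2/225) ds = t*(25*t^2 - 45*t + 27)/675.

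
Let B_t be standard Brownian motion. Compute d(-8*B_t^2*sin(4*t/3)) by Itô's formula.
d(-8*B_t^2*sin(4*t/3)) = (-32*B_t^2*cos(4*t/3)/3 - 8*sin(4*t/3)) dt + (-16*B_t*sin(4*t/3)) dB_t

Itô's formula for f(t, x): d f(t, B_t) = (f_t + (1/2) f_xx) dt + f_x dB_t. Compute partials of f(t, x) = -8*x^2*sin(4*t/3):
  f_t(t,x)  = -32*x^2*cos(4*t/3)/3
  f_x(t,x)  = -16*x*sin(4*t/3)
  f_xx(t,x) = -16*sin(4*t/3)
Assemble drift = f_t + (1/2) f_xx = -32*x^2*cos(4*t/3)/3 - 8*sin(4*t/3) and diffusion = f_x = -16*x*sin(4*t/3). Substituting x = B_t:
  d(-8*B_t^2*sin(4*t/3)) = (-32*B_t^2*cos(4*t/3)/3 - 8*sin(4*t/3)) dt + (-16*B_t*sin(4*t/3)) dB_t.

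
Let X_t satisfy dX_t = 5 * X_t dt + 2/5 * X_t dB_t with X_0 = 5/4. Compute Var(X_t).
Var(X_t) = 25*(exp(4*t/25) - 1)*exp(10*t)/16

For GBM dX = mu X dt + sigma X dB with X_0 = x_0, apply Itô to Y = log X: dY = (mu - sigma^2/2) dt + sigma dB, so Y_t = log(x_0) + (mu - sigma^2/2) t + sigma B_t and hence X_t = x_0 * exp((mu - sigma^2/2) t + sigma B_t).
With mu = 5, sigma = 2/5, x_0 = 5/4, this gives:
  X_t = 5/4 * exp((123/25) * t + (2/5) * B_t).
Since sigma*B_t ~ Normal(0, sigma^2 t), E[exp(sigma*B_t)] = exp(sigma^2 t / 2); so E[X_t] = x_0 * exp((mu - sigma^2/2) t) * exp(sigma^2 t / 2) = x_0 * exp(mu t) = 5*exp(5*t)/4.
Var(X_t) = E[X_t^2] - (E[X_t])^2 = x_0^2 * exp(2 mu t) * (exp(sigma^2 t) - 1) = 25*(exp(4*t/25) - 1)*exp(10*t)/16.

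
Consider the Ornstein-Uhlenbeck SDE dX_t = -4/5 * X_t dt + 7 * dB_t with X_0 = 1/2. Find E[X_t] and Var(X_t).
E[X_t] = exp(-4*t/5)/2; Var(X_t) = 245/8 - 245*exp(-8*t/5)/8

The OU SDE dX = -theta X dt + sigma dB admits the integrating factor exp(theta t): d(exp(theta t) X_t) = sigma exp(theta t) dB_t. Integrating from 0 to t:
  X_t = x_0 * exp(-theta t) + sigma * int_0^t exp(-theta (t-s)) dB_s.
The Itô integral has mean 0 and (by the Itô isometry) variance sigma^2 * int_0^t exp(-2 theta (t - s)) ds = sigma^2 * (1 - exp(-2 theta t)) / (2 theta).
With theta = 4/5, sigma = 7, x_0 = 1/2:
  E[X_t] = 1/2 * exp(-4/5 t) = exp(-4*t/5)/2
  Var(X_t) = (7)^2 * (1 - exp(-2*4/5 t)) / (2 * 4/5) = 245/8 - 245*exp(-8*t/5)/8.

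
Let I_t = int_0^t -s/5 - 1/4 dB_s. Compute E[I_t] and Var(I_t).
E[I_t] = 0; Var(I_t) = t*(16*t^2 + 60*t + 75)/1200

The Itô integral of a deterministic integrand f(s) has mean 0 because each increment f(s) * (B_{s+ds} - B_s) has mean 0. By the Itô isometry:
  Var( int_0^t f(s) dB_s ) = E[ (int_0^t f(s) dB_s)^2 ] = int_0^t f(s)^2 ds.
Here f(s) = -s/5 - 1/4, so f(s)^2 = (4*s + 5)^2/400. Integrate:
  int_0^t ((4*s + 5)^2/400) ds = t*(16*t^2 + 60*t + 75)/1200.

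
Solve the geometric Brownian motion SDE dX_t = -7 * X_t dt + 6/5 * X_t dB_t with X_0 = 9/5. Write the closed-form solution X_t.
X_t = 9/5 * exp((-193/25) * t + (6/5) * B_t)

For GBM dX = mu X dt + sigma X dB with X_0 = x_0, apply Itô to Y = log X: dY = (mu - sigma^2/2) dt + sigma dB, so Y_t = log(x_0) + (mu - sigma^2/2) t + sigma B_t and hence X_t = x_0 * exp((mu - sigma^2/2) t + sigma B_t).
With mu = -7, sigma = 6/5, x_0 = 9/5, this gives:
  X_t = 9/5 * exp((-193/25) * t + (6/5) * B_t).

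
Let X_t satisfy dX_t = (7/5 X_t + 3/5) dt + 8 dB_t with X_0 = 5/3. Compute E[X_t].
E[X_t] = 44*exp(7*t/5)/21 - 3/7

Taking expectations and using E[dB_t] = 0, the mean m(t) = E[X_t] satisfies the ODE m'(t) = a m(t) + b with m(0) = x_0. With a = 7/5, b = 3/5, x_0 = 5/3, the solution is
  m(t) = x_0 * exp(a t) + (b/a) * (exp(a t) - 1)
       = (5/3) * exp((7/5) t) + ((3/5)/(7/5)) * (exp((7/5) t) - 1)
       = 44*exp(7*t/5)/21 - 3/7.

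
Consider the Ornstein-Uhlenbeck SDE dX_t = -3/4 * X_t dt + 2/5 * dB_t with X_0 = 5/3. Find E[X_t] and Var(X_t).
E[X_t] = 5*exp(-3*t/4)/3; Var(X_t) = 8/75 - 8*exp(-3*t/2)/75

The OU SDE dX = -theta X dt + sigma dB admits the integrating factor exp(theta t): d(exp(theta t) X_t) = sigma exp(theta t) dB_t. Integrating from 0 to t:
  X_t = x_0 * exp(-theta t) + sigma * int_0^t exp(-theta (t-s)) dB_s.
The Itô integral has mean 0 and (by the Itô isometry) variance sigma^2 * int_0^t exp(-2 theta (t - s)) ds = sigma^2 * (1 - exp(-2 theta t)) / (2 theta).
With theta = 3/4, sigma = 2/5, x_0 = 5/3:
  E[X_t] = 5/3 * exp(-3/4 t) = 5*exp(-3*t/4)/3
  Var(X_t) = (2/5)^2 * (1 - exp(-2*3/4 t)) / (2 * 3/4) = 8/75 - 8*exp(-3*t/2)/75.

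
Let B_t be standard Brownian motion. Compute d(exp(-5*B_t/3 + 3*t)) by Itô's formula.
d(exp(-5*B_t/3 + 3*t)) = (79*exp(-5*B_t/3 + 3*t)/18) dt + (-5*exp(-5*B_t/3 + 3*t)/3) dB_t

Itô's formula for f(t, x): d f(t, B_t) = (f_t + (1/2) f_xx) dt + f_x dB_t. Compute partials of f(t, x) = exp(3*t - 5*x/3):
  f_t(t,x)  = 3*exp(3*t - 5*x/3)
  f_x(t,x)  = -5*exp(3*t - 5*x/3)/3
  f_xx(t,x) = 25*exp(3*t - 5*x/3)/9
Assemble drift = f_t + (1/2) f_xx = 79*exp(3*t - 5*x/3)/18 and diffusion = f_x = -5*exp(3*t - 5*x/3)/3. Substituting x = B_t:
  d(exp(-5*B_t/3 + 3*t)) = (79*exp(-5*B_t/3 + 3*t)/18) dt + (-5*exp(-5*B_t/3 + 3*t)/3) dB_t.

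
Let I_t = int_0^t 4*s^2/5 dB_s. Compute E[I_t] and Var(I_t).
E[I_t] = 0; Var(I_t) = 16*t^5/125

The Itô integral of a deterministic integrand f(s) has mean 0 because each increment f(s) * (B_{s+ds} - B_s) has mean 0. By the Itô isometry:
  Var( int_0^t f(s) dB_s ) = E[ (int_0^t f(s) dB_s)^2 ] = int_0^t f(s)^2 ds.
Here f(s) = 4*s^2/5, so f(s)^2 = 16*s^4/25. Integrate:
  int_0^t (16*s^4/25) ds = 16*t^5/125.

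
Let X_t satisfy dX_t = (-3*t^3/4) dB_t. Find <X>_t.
<X>_t = 9*t^7/112

For an Itô process dX_t = a(t) dt + b(t) dB_t, the quadratic variation is <X>_t = int_0^t b(s)^2 ds (the drift term does not contribute). Here b(s) = -3*s^3/4, so
  b(s)^2 = 9*s^6/16.
Integrating from 0 to t:
  <X>_t = int_0^t (9*s^6/16) ds = 9*t^7/112.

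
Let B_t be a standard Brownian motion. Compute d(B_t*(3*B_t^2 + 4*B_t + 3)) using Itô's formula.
d(B_t*(3*B_t^2 + 4*B_t + 3)) = (9*B_t + 4) dt + (9*B_t^2 + 8*B_t + 3) dB_t

Itô's formula for f(B_t) gives d f(B_t) = f'(B_t) dB_t + (1/2) f''(B_t) dt. Compute derivatives of f(x) = x*(3*x^2 + 4*x + 3):
  f'(x)  = 9*x^2 + 8*x + 3
  f''(x) = 18*x + 8
Substitute x = B_t and multiply the f'' term by 1/2:
  drift     = (1/2) * (18*x + 8) evaluated at B_t = 9*B_t + 4
  diffusion = (9*x^2 + 8*x + 3) evaluated at B_t = 9*B_t^2 + 8*B_t + 3
Therefore d(B_t*(3*B_t^2 + 4*B_t + 3)) = (9*B_t + 4) dt + (9*B_t^2 + 8*B_t + 3) dB_t.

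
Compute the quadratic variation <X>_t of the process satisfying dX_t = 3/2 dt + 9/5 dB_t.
<X>_t = 81*t/25

For an Itô process dX_t = a(t) dt + b(t) dB_t, the quadratic variation is <X>_t = int_0^t b(s)^2 ds (the drift term does not contribute). Here b(s) = 9/5, so
  b(s)^2 = 81/25.
Integrating from 0 to t:
  <X>_t = int_0^t (81/25) ds = 81*t/25.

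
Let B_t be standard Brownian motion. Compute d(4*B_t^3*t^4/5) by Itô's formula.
d(4*B_t^3*t^4/5) = (4*B_t*t^3*(4*B_t^2 + 3*t)/5) dt + (12*B_t^2*t^4/5) dB_t

Itô's formula for f(t, x): d f(t, B_t) = (f_t + (1/2) f_xx) dt + f_x dB_t. Compute partials of f(t, x) = 4*t^4*x^3/5:
  f_t(t,x)  = 16*t^3*x^3/5
  f_x(t,x)  = 12*t^4*x^2/5
  f_xx(t,x) = 24*t^4*x/5
Assemble drift = f_t + (1/2) f_xx = 4*t^3*x*(3*t + 4*x^2)/5 and diffusion = f_x = 12*t^4*x^2/5. Substituting x = B_t:
  d(4*B_t^3*t^4/5) = (4*B_t*t^3*(4*B_t^2 + 3*t)/5) dt + (12*B_t^2*t^4/5) dB_t.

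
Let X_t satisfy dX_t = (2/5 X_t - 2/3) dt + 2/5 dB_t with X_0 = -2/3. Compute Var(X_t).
Var(X_t) = exp(4*t/5)/5 - 1/5

The variance V(t) = Var(X_t) satisfies V'(t) = 2 a V(t) + c^2 with V(0) = 0 (drift coefficient is linear in X, diffusion is constant). With a = 2/5, c = 2/5, the solution is
  V(t) = (c^2 / (2 a)) * (exp(2 a t) - 1)
       = ((2/5)^2 / (2*(2/5))) * (exp((4/5) t) - 1)
       = exp(4*t/5)/5 - 1/5.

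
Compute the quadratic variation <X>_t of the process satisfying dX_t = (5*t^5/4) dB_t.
<X>_t = 25*t^11/176

For an Itô process dX_t = a(t) dt + b(t) dB_t, the quadratic variation is <X>_t = int_0^t b(s)^2 ds (the drift term does not contribute). Here b(s) = 5*s^5/4, so
  b(s)^2 = 25*s^10/16.
Integrating from 0 to t:
  <X>_t = int_0^t (25*s^10/16) ds = 25*t^11/176.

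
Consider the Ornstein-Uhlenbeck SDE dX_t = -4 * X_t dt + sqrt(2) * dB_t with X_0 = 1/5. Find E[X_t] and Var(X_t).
E[X_t] = exp(-4*t)/5; Var(X_t) = 1/4 - exp(-8*t)/4

The OU SDE dX = -theta X dt + sigma dB admits the integrating factor exp(theta t): d(exp(theta t) X_t) = sigma exp(theta t) dB_t. Integrating from 0 to t:
  X_t = x_0 * exp(-theta t) + sigma * int_0^t exp(-theta (t-s)) dB_s.
The Itô integral has mean 0 and (by the Itô isometry) variance sigma^2 * int_0^t exp(-2 theta (t - s)) ds = sigma^2 * (1 - exp(-2 theta t)) / (2 theta).
With theta = 4, sigma = sqrt(2), x_0 = 1/5:
  E[X_t] = 1/5 * exp(-4 t) = exp(-4*t)/5
  Var(X_t) = (sqrt(2))^2 * (1 - exp(-2*4 t)) / (2 * 4) = 1/4 - exp(-8*t)/4.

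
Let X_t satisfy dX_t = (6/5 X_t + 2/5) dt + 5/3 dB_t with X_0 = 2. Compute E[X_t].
E[X_t] = 7*exp(6*t/5)/3 - 1/3

Taking expectations and using E[dB_t] = 0, the mean m(t) = E[X_t] satisfies the ODE m'(t) = a m(t) + b with m(0) = x_0. With a = 6/5, b = 2/5, x_0 = 2, the solution is
  m(t) = x_0 * exp(a t) + (b/a) * (exp(a t) - 1)
       = 2 * exp((6/5) t) + ((2/5)/(6/5)) * (exp((6/5) t) - 1)
       = 7*exp(6*t/5)/3 - 1/3.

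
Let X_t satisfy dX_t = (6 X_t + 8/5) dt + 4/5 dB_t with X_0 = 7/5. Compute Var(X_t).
Var(X_t) = 4*exp(12*t)/75 - 4/75

The variance V(t) = Var(X_t) satisfies V'(t) = 2 a V(t) + c^2 with V(0) = 0 (drift coefficient is linear in X, diffusion is constant). With a = 6, c = 4/5, the solution is
  V(t) = (c^2 / (2 a)) * (exp(2 a t) - 1)
       = ((4/5)^2 / (2*6)) * (exp(12 t) - 1)
       = 4*exp(12*t)/75 - 4/75.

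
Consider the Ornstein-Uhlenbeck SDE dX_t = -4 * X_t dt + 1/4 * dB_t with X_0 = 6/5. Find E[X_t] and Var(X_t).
E[X_t] = 6*exp(-4*t)/5; Var(X_t) = 1/128 - exp(-8*t)/128

The OU SDE dX = -theta X dt + sigma dB admits the integrating factor exp(theta t): d(exp(theta t) X_t) = sigma exp(theta t) dB_t. Integrating from 0 to t:
  X_t = x_0 * exp(-theta t) + sigma * int_0^t exp(-theta (t-s)) dB_s.
The Itô integral has mean 0 and (by the Itô isometry) variance sigma^2 * int_0^t exp(-2 theta (t - s)) ds = sigma^2 * (1 - exp(-2 theta t)) / (2 theta).
With theta = 4, sigma = 1/4, x_0 = 6/5:
  E[X_t] = 6/5 * exp(-4 t) = 6*exp(-4*t)/5
  Var(X_t) = (1/4)^2 * (1 - exp(-2*4 t)) / (2 * 4) = 1/128 - exp(-8*t)/128.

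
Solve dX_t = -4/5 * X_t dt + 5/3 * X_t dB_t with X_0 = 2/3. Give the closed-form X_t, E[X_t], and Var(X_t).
X_t = 2/3 * exp((-197/90) t + (5/3) B_t); E[X_t] = 2*exp(-4*t/5)/3; Var(X_t) = (4*exp(25*t/9) - 4)*exp(-8*t/5)/9

For GBM dX = mu X dt + sigma X dB with X_0 = x_0, apply Itô to Y = log X: dY = (mu - sigma^2/2) dt + sigma dB, so Y_t = log(x_0) + (mu - sigma^2/2) t + sigma B_t and hence X_t = x_0 * exp((mu - sigma^2/2) t + sigma B_t).
With mu = -4/5, sigma = 5/3, x_0 = 2/3, this gives:
  X_t = 2/3 * exp((-197/90) * t + (5/3) * B_t).
Since sigma*B_t ~ Normal(0, sigma^2 t), E[exp(sigma*B_t)] = exp(sigma^2 t / 2); so E[X_t] = x_0 * exp((mu - sigma^2/2) t) * exp(sigma^2 t / 2) = x_0 * exp(mu t) = 2*exp(-4*t/5)/3.
Var(X_t) = E[X_t^2] - (E[X_t])^2 = x_0^2 * exp(2 mu t) * (exp(sigma^2 t) - 1) = (4*exp(25*t/9) - 4)*exp(-8*t/5)/9.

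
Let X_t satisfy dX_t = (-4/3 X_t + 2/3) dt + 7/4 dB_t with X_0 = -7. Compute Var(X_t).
Var(X_t) = 147/128 - 147*exp(-8*t/3)/128

The variance V(t) = Var(X_t) satisfies V'(t) = 2 a V(t) + c^2 with V(0) = 0 (drift coefficient is linear in X, diffusion is constant). With a = -4/3, c = 7/4, the solution is
  V(t) = (c^2 / (2 a)) * (exp(2 a t) - 1)
       = ((7/4)^2 / (2*(-4/3))) * (exp((-8/3) t) - 1)
       = 147/128 - 147*exp(-8*t/3)/128.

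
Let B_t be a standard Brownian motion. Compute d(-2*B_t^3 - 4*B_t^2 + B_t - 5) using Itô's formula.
d(-2*B_t^3 - 4*B_t^2 + B_t - 5) = (-6*B_t - 4) dt + (-6*B_t^2 - 8*B_t + 1) dB_t

Itô's formula for f(B_t) gives d f(B_t) = f'(B_t) dB_t + (1/2) f''(B_t) dt. Compute derivatives of f(x) = -2*x^3 - 4*x^2 + x - 5:
  f'(x)  = -6*x^2 - 8*x + 1
  f''(x) = -12*x - 8
Substitute x = B_t and multiply the f'' term by 1/2:
  drift     = (1/2) * (-12*x - 8) evaluated at B_t = -6*B_t - 4
  diffusion = (-6*x^2 - 8*x + 1) evaluated at B_t = -6*B_t^2 - 8*B_t + 1
Therefore d(-2*B_t^3 - 4*B_t^2 + B_t - 5) = (-6*B_t - 4) dt + (-6*B_t^2 - 8*B_t + 1) dB_t.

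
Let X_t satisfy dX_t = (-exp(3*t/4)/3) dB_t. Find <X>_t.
<X>_t = 2*exp(3*t/2)/27 - 2/27

For an Itô process dX_t = a(t) dt + b(t) dB_t, the quadratic variation is <X>_t = int_0^t b(s)^2 ds (the drift term does not contribute). Here b(s) = -exp(3*s/4)/3, so
  b(s)^2 = exp(3*s/2)/9.
Integrating from 0 to t:
  <X>_t = int_0^t (exp(3*s/2)/9) ds = 2*exp(3*t/2)/27 - 2/27.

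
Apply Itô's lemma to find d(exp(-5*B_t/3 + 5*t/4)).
d(exp(-5*B_t/3 + 5*t/4)) = (95*exp(-5*B_t/3 + 5*t/4)/36) dt + (-5*exp(-5*B_t/3 + 5*t/4)/3) dB_t

Itô's formula for f(t, x): d f(t, B_t) = (f_t + (1/2) f_xx) dt + f_x dB_t. Compute partials of f(t, x) = exp(5*t/4 - 5*x/3):
  f_t(t,x)  = 5*exp(5*t/4 - 5*x/3)/4
  f_x(t,x)  = -5*exp(5*t/4 - 5*x/3)/3
  f_xx(t,x) = 25*exp(5*t/4 - 5*x/3)/9
Assemble drift = f_t + (1/2) f_xx = 95*exp(5*t/4 - 5*x/3)/36 and diffusion = f_x = -5*exp(5*t/4 - 5*x/3)/3. Substituting x = B_t:
  d(exp(-5*B_t/3 + 5*t/4)) = (95*exp(-5*B_t/3 + 5*t/4)/36) dt + (-5*exp(-5*B_t/3 + 5*t/4)/3) dB_t.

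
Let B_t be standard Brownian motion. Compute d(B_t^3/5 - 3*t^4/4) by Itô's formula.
d(B_t^3/5 - 3*t^4/4) = (3*B_t/5 - 3*t^3) dt + (3*B_t^2/5) dB_t

Itô's formula for f(t, x): d f(t, B_t) = (f_t + (1/2) f_xx) dt + f_x dB_t. Compute partials of f(t, x) = -3*t^4/4 + x^3/5:
  f_t(t,x)  = -3*t^3
  f_x(t,x)  = 3*x^2/5
  f_xx(t,x) = 6*x/5
Assemble drift = f_t + (1/2) f_xx = -3*t^3 + 3*x/5 and diffusion = f_x = 3*x^2/5. Substituting x = B_t:
  d(B_t^3/5 - 3*t^4/4) = (3*B_t/5 - 3*t^3) dt + (3*B_t^2/5) dB_t.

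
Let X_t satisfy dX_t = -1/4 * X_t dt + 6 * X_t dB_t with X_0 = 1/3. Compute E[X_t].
E[X_t] = exp(-t/4)/3

For GBM dX = mu X dt + sigma X dB with X_0 = x_0, apply Itô to Y = log X: dY = (mu - sigma^2/2) dt + sigma dB, so Y_t = log(x_0) + (mu - sigma^2/2) t + sigma B_t and hence X_t = x_0 * exp((mu - sigma^2/2) t + sigma B_t).
With mu = -1/4, sigma = 6, x_0 = 1/3, this gives:
  X_t = 1/3 * exp((-73/4) * t + (6) * B_t).
Since sigma*B_t ~ Normal(0, sigma^2 t), E[exp(sigma*B_t)] = exp(sigma^2 t / 2); so E[X_t] = x_0 * exp((mu - sigma^2/2) t) * exp(sigma^2 t / 2) = x_0 * exp(mu t) = exp(-t/4)/3.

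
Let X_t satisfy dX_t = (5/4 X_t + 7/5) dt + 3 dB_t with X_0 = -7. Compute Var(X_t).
Var(X_t) = 18*exp(5*t/2)/5 - 18/5

The variance V(t) = Var(X_t) satisfies V'(t) = 2 a V(t) + c^2 with V(0) = 0 (drift coefficient is linear in X, diffusion is constant). With a = 5/4, c = 3, the solution is
  V(t) = (c^2 / (2 a)) * (exp(2 a t) - 1)
       = (3^2 / (2*(5/4))) * (exp((5/2) t) - 1)
       = 18*exp(5*t/2)/5 - 18/5.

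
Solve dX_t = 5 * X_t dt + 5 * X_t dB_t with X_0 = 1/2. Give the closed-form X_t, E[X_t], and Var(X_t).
X_t = 1/2 * exp((-15/2) t + (5) B_t); E[X_t] = exp(5*t)/2; Var(X_t) = (exp(25*t) - 1)*exp(10*t)/4

For GBM dX = mu X dt + sigma X dB with X_0 = x_0, apply Itô to Y = log X: dY = (mu - sigma^2/2) dt + sigma dB, so Y_t = log(x_0) + (mu - sigma^2/2) t + sigma B_t and hence X_t = x_0 * exp((mu - sigma^2/2) t + sigma B_t).
With mu = 5, sigma = 5, x_0 = 1/2, this gives:
  X_t = 1/2 * exp((-15/2) * t + (5) * B_t).
Since sigma*B_t ~ Normal(0, sigma^2 t), E[exp(sigma*B_t)] = exp(sigma^2 t / 2); so E[X_t] = x_0 * exp((mu - sigma^2/2) t) * exp(sigma^2 t / 2) = x_0 * exp(mu t) = exp(5*t)/2.
Var(X_t) = E[X_t^2] - (E[X_t])^2 = x_0^2 * exp(2 mu t) * (exp(sigma^2 t) - 1) = (exp(25*t) - 1)*exp(10*t)/4.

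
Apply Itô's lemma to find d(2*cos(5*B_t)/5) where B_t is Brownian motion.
d(2*cos(5*B_t)/5) = (-5*cos(5*B_t)) dt + (-2*sin(5*B_t)) dB_t

Itô's formula for f(B_t) gives d f(B_t) = f'(B_t) dB_t + (1/2) f''(B_t) dt. Compute derivatives of f(x) = 2*cos(5*x)/5:
  f'(x)  = -2*sin(5*x)
  f''(x) = -10*cos(5*x)
Substitute x = B_t and multiply the f'' term by 1/2:
  drift     = (1/2) * (-10*cos(5*x)) evaluated at B_t = -5*cos(5*B_t)
  diffusion = (-2*sin(5*x)) evaluated at B_t = -2*sin(5*B_t)
Therefore d(2*cos(5*B_t)/5) = (-5*cos(5*B_t)) dt + (-2*sin(5*B_t)) dB_t.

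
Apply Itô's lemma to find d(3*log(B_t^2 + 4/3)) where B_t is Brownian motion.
d(3*log(B_t^2 + 4/3)) = (9*(4 - 3*B_t^2)/(3*B_t^2 + 4)^2) dt + (18*B_t/(3*B_t^2 + 4)) dB_t

Itô's formula for f(B_t) gives d f(B_t) = f'(B_t) dB_t + (1/2) f''(B_t) dt. Compute derivatives of f(x) = 3*log(x^2 + 4/3):
  f'(x)  = 18*x/(3*x^2 + 4)
  f''(x) = 18*(4 - 3*x^2)/(3*x^2 + 4)^2
Substitute x = B_t and multiply the f'' term by 1/2:
  drift     = (1/2) * (18*(4 - 3*x^2)/(3*x^2 + 4)^2) evaluated at B_t = 9*(4 - 3*B_t^2)/(3*B_t^2 + 4)^2
  diffusion = (18*x/(3*x^2 + 4)) evaluated at B_t = 18*B_t/(3*B_t^2 + 4)
Therefore d(3*log(B_t^2 + 4/3)) = (9*(4 - 3*B_t^2)/(3*B_t^2 + 4)^2) dt + (18*B_t/(3*B_t^2 + 4)) dB_t.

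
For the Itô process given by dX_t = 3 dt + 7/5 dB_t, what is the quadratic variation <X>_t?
<X>_t = 49*t/25

For an Itô process dX_t = a(t) dt + b(t) dB_t, the quadratic variation is <X>_t = int_0^t b(s)^2 ds (the drift term does not contribute). Here b(s) = 7/5, so
  b(s)^2 = 49/25.
Integrating from 0 to t:
  <X>_t = int_0^t (49/25) ds = 49*t/25.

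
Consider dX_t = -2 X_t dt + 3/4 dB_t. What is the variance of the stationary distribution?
lim Var(X_t) = 9/64

The OU SDE dX = -theta X dt + sigma dB admits the integrating factor exp(theta t): d(exp(theta t) X_t) = sigma exp(theta t) dB_t. Integrating from 0 to t gives X_t = x_0 * exp(-theta t) + sigma * int_0^t exp(-theta (t-s)) dB_s for any initial x_0. The Itô integral has variance (by the Itô isometry) sigma^2 * int_0^t exp(-2 theta (t - s)) ds = sigma^2 * (1 - exp(-2 theta t)) / (2 theta), independent of x_0.
With theta = 2, sigma = 3/4:
  Var(X_t) = (3/4)^2 * (1 - exp(-2*2 t)) / (2 * 2) = 9/64 - 9*exp(-4*t)/64.
As t -> infinity, exp(-2*2 t) -> 0, so the stationary variance is sigma^2 / (2 theta) = 9/64.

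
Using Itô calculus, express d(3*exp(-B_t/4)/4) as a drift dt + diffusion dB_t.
d(3*exp(-B_t/4)/4) = (3*exp(-B_t/4)/128) dt + (-3*exp(-B_t/4)/16) dB_t

Itô's formula for f(B_t) gives d f(B_t) = f'(B_t) dB_t + (1/2) f''(B_t) dt. Compute derivatives of f(x) = 3*exp(-x/4)/4:
  f'(x)  = -3*exp(-x/4)/16
  f''(x) = 3*exp(-x/4)/64
Substitute x = B_t and multiply the f'' term by 1/2:
  drift     = (1/2) * (3*exp(-x/4)/64) evaluated at B_t = 3*exp(-B_t/4)/128
  diffusion = (-3*exp(-x/4)/16) evaluated at B_t = -3*exp(-B_t/4)/16
Therefore d(3*exp(-B_t/4)/4) = (3*exp(-B_t/4)/128) dt + (-3*exp(-B_t/4)/16) dB_t.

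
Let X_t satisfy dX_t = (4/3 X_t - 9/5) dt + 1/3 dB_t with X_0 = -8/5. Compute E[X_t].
E[X_t] = 27/20 - 59*exp(4*t/3)/20

Taking expectations and using E[dB_t] = 0, the mean m(t) = E[X_t] satisfies the ODE m'(t) = a m(t) + b with m(0) = x_0. With a = 4/3, b = -9/5, x_0 = -8/5, the solution is
  m(t) = x_0 * exp(a t) + (b/a) * (exp(a t) - 1)
       = (-8/5) * exp((4/3) t) + ((-9/5)/(4/3)) * (exp((4/3) t) - 1)
       = 27/20 - 59*exp(4*t/3)/20.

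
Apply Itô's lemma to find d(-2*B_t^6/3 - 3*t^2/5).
d(-2*B_t^6/3 - 3*t^2/5) = (-10*B_t^4 - 6*t/5) dt + (-4*B_t^5) dB_t

Itô's formula for f(t, x): d f(t, B_t) = (f_t + (1/2) f_xx) dt + f_x dB_t. Compute partials of f(t, x) = -3*t^2/5 - 2*x^6/3:
  f_t(t,x)  = -6*t/5
  f_x(t,x)  = -4*x^5
  f_xx(t,x) = -20*x^4
Assemble drift = f_t + (1/2) f_xx = -6*t/5 - 10*x^4 and diffusion = f_x = -4*x^5. Substituting x = B_t:
  d(-2*B_t^6/3 - 3*t^2/5) = (-10*B_t^4 - 6*t/5) dt + (-4*B_t^5) dB_t.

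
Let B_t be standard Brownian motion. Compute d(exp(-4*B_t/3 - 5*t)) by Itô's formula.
d(exp(-4*B_t/3 - 5*t)) = (-37*exp(-4*B_t/3 - 5*t)/9) dt + (-4*exp(-4*B_t/3 - 5*t)/3) dB_t

Itô's formula for f(t, x): d f(t, B_t) = (f_t + (1/2) f_xx) dt + f_x dB_t. Compute partials of f(t, x) = exp(-5*t - 4*x/3):
  f_t(t,x)  = -5*exp(-5*t - 4*x/3)
  f_x(t,x)  = -4*exp(-5*t - 4*x/3)/3
  f_xx(t,x) = 16*exp(-5*t - 4*x/3)/9
Assemble drift = f_t + (1/2) f_xx = -37*exp(-5*t - 4*x/3)/9 and diffusion = f_x = -4*exp(-5*t - 4*x/3)/3. Substituting x = B_t:
  d(exp(-4*B_t/3 - 5*t)) = (-37*exp(-4*B_t/3 - 5*t)/9) dt + (-4*exp(-4*B_t/3 - 5*t)/3) dB_t.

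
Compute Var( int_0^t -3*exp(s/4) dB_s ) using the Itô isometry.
Var = 18*exp(t/2) - 18

The Itô integral of a deterministic integrand f(s) has mean 0 because each increment f(s) * (B_{s+ds} - B_s) has mean 0. By the Itô isometry:
  Var( int_0^t f(s) dB_s ) = E[ (int_0^t f(s) dB_s)^2 ] = int_0^t f(s)^2 ds.
Here f(s) = -3*exp(s/4), so f(s)^2 = 9*exp(s/2). Integrate:
  int_0^t (9*exp(s/2)) ds = 18*exp(t/2) - 18.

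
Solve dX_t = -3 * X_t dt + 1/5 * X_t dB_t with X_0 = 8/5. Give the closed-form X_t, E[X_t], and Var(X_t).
X_t = 8/5 * exp((-151/50) t + (1/5) B_t); E[X_t] = 8*exp(-3*t)/5; Var(X_t) = (64*exp(t/25) - 64)*exp(-6*t)/25

For GBM dX = mu X dt + sigma X dB with X_0 = x_0, apply Itô to Y = log X: dY = (mu - sigma^2/2) dt + sigma dB, so Y_t = log(x_0) + (mu - sigma^2/2) t + sigma B_t and hence X_t = x_0 * exp((mu - sigma^2/2) t + sigma B_t).
With mu = -3, sigma = 1/5, x_0 = 8/5, this gives:
  X_t = 8/5 * exp((-151/50) * t + (1/5) * B_t).
Since sigma*B_t ~ Normal(0, sigma^2 t), E[exp(sigma*B_t)] = exp(sigma^2 t / 2); so E[X_t] = x_0 * exp((mu - sigma^2/2) t) * exp(sigma^2 t / 2) = x_0 * exp(mu t) = 8*exp(-3*t)/5.
Var(X_t) = E[X_t^2] - (E[X_t])^2 = x_0^2 * exp(2 mu t) * (exp(sigma^2 t) - 1) = (64*exp(t/25) - 64)*exp(-6*t)/25.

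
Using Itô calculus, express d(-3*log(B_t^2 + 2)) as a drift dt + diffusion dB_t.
d(-3*log(B_t^2 + 2)) = (3*(B_t^2 - 2)/(B_t^2 + 2)^2) dt + (-6*B_t/(B_t^2 + 2)) dB_t

Itô's formula for f(B_t) gives d f(B_t) = f'(B_t) dB_t + (1/2) f''(B_t) dt. Compute derivatives of f(x) = -3*log(x^2 + 2):
  f'(x)  = -6*x/(x^2 + 2)
  f''(x) = 6*(x^2 - 2)/(x^2 + 2)^2
Substitute x = B_t and multiply the f'' term by 1/2:
  drift     = (1/2) * (6*(x^2 - 2)/(x^2 + 2)^2) evaluated at B_t = 3*(B_t^2 - 2)/(B_t^2 + 2)^2
  diffusion = (-6*x/(x^2 + 2)) evaluated at B_t = -6*B_t/(B_t^2 + 2)
Therefore d(-3*log(B_t^2 + 2)) = (3*(B_t^2 - 2)/(B_t^2 + 2)^2) dt + (-6*B_t/(B_t^2 + 2)) dB_t.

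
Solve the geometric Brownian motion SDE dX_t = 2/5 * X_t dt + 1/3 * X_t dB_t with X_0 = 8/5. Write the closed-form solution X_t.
X_t = 8/5 * exp((31/90) * t + (1/3) * B_t)

For GBM dX = mu X dt + sigma X dB with X_0 = x_0, apply Itô to Y = log X: dY = (mu - sigma^2/2) dt + sigma dB, so Y_t = log(x_0) + (mu - sigma^2/2) t + sigma B_t and hence X_t = x_0 * exp((mu - sigma^2/2) t + sigma B_t).
With mu = 2/5, sigma = 1/3, x_0 = 8/5, this gives:
  X_t = 8/5 * exp((31/90) * t + (1/3) * B_t).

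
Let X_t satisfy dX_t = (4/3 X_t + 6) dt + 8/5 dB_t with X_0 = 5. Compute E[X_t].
E[X_t] = 19*exp(4*t/3)/2 - 9/2

Taking expectations and using E[dB_t] = 0, the mean m(t) = E[X_t] satisfies the ODE m'(t) = a m(t) + b with m(0) = x_0. With a = 4/3, b = 6, x_0 = 5, the solution is
  m(t) = x_0 * exp(a t) + (b/a) * (exp(a t) - 1)
       = 5 * exp((4/3) t) + (6/(4/3)) * (exp((4/3) t) - 1)
       = 19*exp(4*t/3)/2 - 9/2.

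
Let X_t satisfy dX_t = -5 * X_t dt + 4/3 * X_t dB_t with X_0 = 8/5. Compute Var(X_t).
Var(X_t) = (64*exp(16*t/9) - 64)*exp(-10*t)/25

For GBM dX = mu X dt + sigma X dB with X_0 = x_0, apply Itô to Y = log X: dY = (mu - sigma^2/2) dt + sigma dB, so Y_t = log(x_0) + (mu - sigma^2/2) t + sigma B_t and hence X_t = x_0 * exp((mu - sigma^2/2) t + sigma B_t).
With mu = -5, sigma = 4/3, x_0 = 8/5, this gives:
  X_t = 8/5 * exp((-53/9) * t + (4/3) * B_t).
Since sigma*B_t ~ Normal(0, sigma^2 t), E[exp(sigma*B_t)] = exp(sigma^2 t / 2); so E[X_t] = x_0 * exp((mu - sigma^2/2) t) * exp(sigma^2 t / 2) = x_0 * exp(mu t) = 8*exp(-5*t)/5.
Var(X_t) = E[X_t^2] - (E[X_t])^2 = x_0^2 * exp(2 mu t) * (exp(sigma^2 t) - 1) = (64*exp(16*t/9) - 64)*exp(-10*t)/25.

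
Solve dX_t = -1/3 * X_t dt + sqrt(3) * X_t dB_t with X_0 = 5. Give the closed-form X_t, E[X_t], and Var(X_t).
X_t = 5 * exp((-11/6) t + (sqrt(3)) B_t); E[X_t] = 5*exp(-t/3); Var(X_t) = (25*exp(3*t) - 25)*exp(-2*t/3)

For GBM dX = mu X dt + sigma X dB with X_0 = x_0, apply Itô to Y = log X: dY = (mu - sigma^2/2) dt + sigma dB, so Y_t = log(x_0) + (mu - sigma^2/2) t + sigma B_t and hence X_t = x_0 * exp((mu - sigma^2/2) t + sigma B_t).
With mu = -1/3, sigma = sqrt(3), x_0 = 5, this gives:
  X_t = 5 * exp((-11/6) * t + (sqrt(3)) * B_t).
Since sigma*B_t ~ Normal(0, sigma^2 t), E[exp(sigma*B_t)] = exp(sigma^2 t / 2); so E[X_t] = x_0 * exp((mu - sigma^2/2) t) * exp(sigma^2 t / 2) = x_0 * exp(mu t) = 5*exp(-t/3).
Var(X_t) = E[X_t^2] - (E[X_t])^2 = x_0^2 * exp(2 mu t) * (exp(sigma^2 t) - 1) = (25*exp(3*t) - 25)*exp(-2*t/3).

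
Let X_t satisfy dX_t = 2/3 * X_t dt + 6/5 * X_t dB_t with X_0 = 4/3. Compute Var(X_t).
Var(X_t) = 16*(exp(36*t/25) - 1)*exp(4*t/3)/9

For GBM dX = mu X dt + sigma X dB with X_0 = x_0, apply Itô to Y = log X: dY = (mu - sigma^2/2) dt + sigma dB, so Y_t = log(x_0) + (mu - sigma^2/2) t + sigma B_t and hence X_t = x_0 * exp((mu - sigma^2/2) t + sigma B_t).
With mu = 2/3, sigma = 6/5, x_0 = 4/3, this gives:
  X_t = 4/3 * exp((-4/75) * t + (6/5) * B_t).
Since sigma*B_t ~ Normal(0, sigma^2 t), E[exp(sigma*B_t)] = exp(sigma^2 t / 2); so E[X_t] = x_0 * exp((mu - sigma^2/2) t) * exp(sigma^2 t / 2) = x_0 * exp(mu t) = 4*exp(2*t/3)/3.
Var(X_t) = E[X_t^2] - (E[X_t])^2 = x_0^2 * exp(2 mu t) * (exp(sigma^2 t) - 1) = 16*(exp(36*t/25) - 1)*exp(4*t/3)/9.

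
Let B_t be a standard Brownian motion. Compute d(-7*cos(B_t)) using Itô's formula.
d(-7*cos(B_t)) = (7*cos(B_t)/2) dt + (7*sin(B_t)) dB_t

Itô's formula for f(B_t) gives d f(B_t) = f'(B_t) dB_t + (1/2) f''(B_t) dt. Compute derivatives of f(x) = -7*cos(x):
  f'(x)  = 7*sin(x)
  f''(x) = 7*cos(x)
Substitute x = B_t and multiply the f'' term by 1/2:
  drift     = (1/2) * (7*cos(x)) evaluated at B_t = 7*cos(B_t)/2
  diffusion = (7*sin(x)) evaluated at B_t = 7*sin(B_t)
Therefore d(-7*cos(B_t)) = (7*cos(B_t)/2) dt + (7*sin(B_t)) dB_t.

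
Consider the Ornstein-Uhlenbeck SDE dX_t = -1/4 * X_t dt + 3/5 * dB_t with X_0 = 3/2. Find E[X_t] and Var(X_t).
E[X_t] = 3*exp(-t/4)/2; Var(X_t) = 18/25 - 18*exp(-t/2)/25

The OU SDE dX = -theta X dt + sigma dB admits the integrating factor exp(theta t): d(exp(theta t) X_t) = sigma exp(theta t) dB_t. Integrating from 0 to t:
  X_t = x_0 * exp(-theta t) + sigma * int_0^t exp(-theta (t-s)) dB_s.
The Itô integral has mean 0 and (by the Itô isometry) variance sigma^2 * int_0^t exp(-2 theta (t - s)) ds = sigma^2 * (1 - exp(-2 theta t)) / (2 theta).
With theta = 1/4, sigma = 3/5, x_0 = 3/2:
  E[X_t] = 3/2 * exp(-1/4 t) = 3*exp(-t/4)/2
  Var(X_t) = (3/5)^2 * (1 - exp(-2*1/4 t)) / (2 * 1/4) = 18/25 - 18*exp(-t/2)/25.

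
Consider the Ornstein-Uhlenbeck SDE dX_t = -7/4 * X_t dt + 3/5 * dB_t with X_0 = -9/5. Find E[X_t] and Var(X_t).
E[X_t] = -9*exp(-7*t/4)/5; Var(X_t) = 18/175 - 18*exp(-7*t/2)/175

The OU SDE dX = -theta X dt + sigma dB admits the integrating factor exp(theta t): d(exp(theta t) X_t) = sigma exp(theta t) dB_t. Integrating from 0 to t:
  X_t = x_0 * exp(-theta t) + sigma * int_0^t exp(-theta (t-s)) dB_s.
The Itô integral has mean 0 and (by the Itô isometry) variance sigma^2 * int_0^t exp(-2 theta (t - s)) ds = sigma^2 * (1 - exp(-2 theta t)) / (2 theta).
With theta = 7/4, sigma = 3/5, x_0 = -9/5:
  E[X_t] = -9/5 * exp(-7/4 t) = -9*exp(-7*t/4)/5
  Var(X_t) = (3/5)^2 * (1 - exp(-2*7/4 t)) / (2 * 7/4) = 18/175 - 18*exp(-7*t/2)/175.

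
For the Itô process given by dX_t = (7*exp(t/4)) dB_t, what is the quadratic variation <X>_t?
<X>_t = 98*exp(t/2) - 98

For an Itô process dX_t = a(t) dt + b(t) dB_t, the quadratic variation is <X>_t = int_0^t b(s)^2 ds (the drift term does not contribute). Here b(s) = 7*exp(s/4), so
  b(s)^2 = 49*exp(s/2).
Integrating from 0 to t:
  <X>_t = int_0^t (49*exp(s/2)) ds = 98*exp(t/2) - 98.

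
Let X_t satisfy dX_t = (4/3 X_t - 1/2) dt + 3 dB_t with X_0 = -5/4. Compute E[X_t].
E[X_t] = 3/8 - 13*exp(4*t/3)/8

Taking expectations and using E[dB_t] = 0, the mean m(t) = E[X_t] satisfies the ODE m'(t) = a m(t) + b with m(0) = x_0. With a = 4/3, b = -1/2, x_0 = -5/4, the solution is
  m(t) = x_0 * exp(a t) + (b/a) * (exp(a t) - 1)
       = (-5/4) * exp((4/3) t) + ((-1/2)/(4/3)) * (exp((4/3) t) - 1)
       = 3/8 - 13*exp(4*t/3)/8.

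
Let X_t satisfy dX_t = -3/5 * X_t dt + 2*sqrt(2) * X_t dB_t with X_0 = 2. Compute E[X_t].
E[X_t] = 2*exp(-3*t/5)

For GBM dX = mu X dt + sigma X dB with X_0 = x_0, apply Itô to Y = log X: dY = (mu - sigma^2/2) dt + sigma dB, so Y_t = log(x_0) + (mu - sigma^2/2) t + sigma B_t and hence X_t = x_0 * exp((mu - sigma^2/2) t + sigma B_t).
With mu = -3/5, sigma = 2*sqrt(2), x_0 = 2, this gives:
  X_t = 2 * exp((-23/5) * t + (2*sqrt(2)) * B_t).
Since sigma*B_t ~ Normal(0, sigma^2 t), E[exp(sigma*B_t)] = exp(sigma^2 t / 2); so E[X_t] = x_0 * exp((mu - sigma^2/2) t) * exp(sigma^2 t / 2) = x_0 * exp(mu t) = 2*exp(-3*t/5).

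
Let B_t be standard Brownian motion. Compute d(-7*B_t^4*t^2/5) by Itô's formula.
d(-7*B_t^4*t^2/5) = (14*B_t^2*t*(-B_t^2 - 3*t)/5) dt + (-28*B_t^3*t^2/5) dB_t

Itô's formula for f(t, x): d f(t, B_t) = (f_t + (1/2) f_xx) dt + f_x dB_t. Compute partials of f(t, x) = -7*t^2*x^4/5:
  f_t(t,x)  = -14*t*x^4/5
  f_x(t,x)  = -28*t^2*x^3/5
  f_xx(t,x) = -84*t^2*x^2/5
Assemble drift = f_t + (1/2) f_xx = 14*t*x^2*(-3*t - x^2)/5 and diffusion = f_x = -28*t^2*x^3/5. Substituting x = B_t:
  d(-7*B_t^4*t^2/5) = (14*B_t^2*t*(-B_t^2 - 3*t)/5) dt + (-28*B_t^3*t^2/5) dB_t.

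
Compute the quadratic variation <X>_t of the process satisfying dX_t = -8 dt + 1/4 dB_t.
<X>_t = t/16

For an Itô process dX_t = a(t) dt + b(t) dB_t, the quadratic variation is <X>_t = int_0^t b(s)^2 ds (the drift term does not contribute). Here b(s) = 1/4, so
  b(s)^2 = 1/16.
Integrating from 0 to t:
  <X>_t = int_0^t (1/16) ds = t/16.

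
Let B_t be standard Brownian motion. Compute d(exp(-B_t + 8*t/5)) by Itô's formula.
d(exp(-B_t + 8*t/5)) = (21*exp(-B_t + 8*t/5)/10) dt + (-exp(-B_t + 8*t/5)) dB_t

Itô's formula for f(t, x): d f(t, B_t) = (f_t + (1/2) f_xx) dt + f_x dB_t. Compute partials of f(t, x) = exp(8*t/5 - x):
  f_t(t,x)  = 8*exp(8*t/5 - x)/5
  f_x(t,x)  = -exp(8*t/5 - x)
  f_xx(t,x) = exp(8*t/5 - x)
Assemble drift = f_t + (1/2) f_xx = 21*exp(8*t/5 - x)/10 and diffusion = f_x = -exp(8*t/5 - x). Substituting x = B_t:
  d(exp(-B_t + 8*t/5)) = (21*exp(-B_t + 8*t/5)/10) dt + (-exp(-B_t + 8*t/5)) dB_t.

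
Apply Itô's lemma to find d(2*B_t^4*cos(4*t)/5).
d(2*B_t^4*cos(4*t)/5) = (4*B_t^2*(-2*B_t^2*sin(4*t) + 3*cos(4*t))/5) dt + (8*B_t^3*cos(4*t)/5) dB_t

Itô's formula for f(t, x): d f(t, B_t) = (f_t + (1/2) f_xx) dt + f_x dB_t. Compute partials of f(t, x) = 2*x^4*cos(4*t)/5:
  f_t(t,x)  = -8*x^4*sin(4*t)/5
  f_x(t,x)  = 8*x^3*cos(4*t)/5
  f_xx(t,x) = 24*x^2*cos(4*t)/5
Assemble drift = f_t + (1/2) f_xx = 4*x^2*(-2*x^2*sin(4*t) + 3*cos(4*t))/5 and diffusion = f_x = 8*x^3*cos(4*t)/5. Substituting x = B_t:
  d(2*B_t^4*cos(4*t)/5) = (4*B_t^2*(-2*B_t^2*sin(4*t) + 3*cos(4*t))/5) dt + (8*B_t^3*cos(4*t)/5) dB_t.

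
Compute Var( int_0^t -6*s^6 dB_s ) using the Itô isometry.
Var = 36*t^13/13

The Itô integral of a deterministic integrand f(s) has mean 0 because each increment f(s) * (B_{s+ds} - B_s) has mean 0. By the Itô isometry:
  Var( int_0^t f(s) dB_s ) = E[ (int_0^t f(s) dB_s)^2 ] = int_0^t f(s)^2 ds.
Here f(s) = -6*s^6, so f(s)^2 = 36*s^12. Integrate:
  int_0^t (36*s^12) ds = 36*t^13/13.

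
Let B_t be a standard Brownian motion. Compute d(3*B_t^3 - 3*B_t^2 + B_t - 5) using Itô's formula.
d(3*B_t^3 - 3*B_t^2 + B_t - 5) = (9*B_t - 3) dt + (9*B_t^2 - 6*B_t + 1) dB_t

Itô's formula for f(B_t) gives d f(B_t) = f'(B_t) dB_t + (1/2) f''(B_t) dt. Compute derivatives of f(x) = 3*x^3 - 3*x^2 + x - 5:
  f'(x)  = 9*x^2 - 6*x + 1
  f''(x) = 18*x - 6
Substitute x = B_t and multiply the f'' term by 1/2:
  drift     = (1/2) * (18*x - 6) evaluated at B_t = 9*B_t - 3
  diffusion = (9*x^2 - 6*x + 1) evaluated at B_t = 9*B_t^2 - 6*B_t + 1
Therefore d(3*B_t^3 - 3*B_t^2 + B_t - 5) = (9*B_t - 3) dt + (9*B_t^2 - 6*B_t + 1) dB_t.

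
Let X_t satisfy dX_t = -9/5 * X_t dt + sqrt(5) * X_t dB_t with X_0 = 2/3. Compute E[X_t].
E[X_t] = 2*exp(-9*t/5)/3

For GBM dX = mu X dt + sigma X dB with X_0 = x_0, apply Itô to Y = log X: dY = (mu - sigma^2/2) dt + sigma dB, so Y_t = log(x_0) + (mu - sigma^2/2) t + sigma B_t and hence X_t = x_0 * exp((mu - sigma^2/2) t + sigma B_t).
With mu = -9/5, sigma = sqrt(5), x_0 = 2/3, this gives:
  X_t = 2/3 * exp((-43/10) * t + (sqrt(5)) * B_t).
Since sigma*B_t ~ Normal(0, sigma^2 t), E[exp(sigma*B_t)] = exp(sigma^2 t / 2); so E[X_t] = x_0 * exp((mu - sigma^2/2) t) * exp(sigma^2 t / 2) = x_0 * exp(mu t) = 2*exp(-9*t/5)/3.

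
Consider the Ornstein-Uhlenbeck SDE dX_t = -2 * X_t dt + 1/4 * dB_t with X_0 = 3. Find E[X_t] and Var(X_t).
E[X_t] = 3*exp(-2*t); Var(X_t) = 1/64 - exp(-4*t)/64

The OU SDE dX = -theta X dt + sigma dB admits the integrating factor exp(theta t): d(exp(theta t) X_t) = sigma exp(theta t) dB_t. Integrating from 0 to t:
  X_t = x_0 * exp(-theta t) + sigma * int_0^t exp(-theta (t-s)) dB_s.
The Itô integral has mean 0 and (by the Itô isometry) variance sigma^2 * int_0^t exp(-2 theta (t - s)) ds = sigma^2 * (1 - exp(-2 theta t)) / (2 theta).
With theta = 2, sigma = 1/4, x_0 = 3:
  E[X_t] = 3 * exp(-2 t) = 3*exp(-2*t)
  Var(X_t) = (1/4)^2 * (1 - exp(-2*2 t)) / (2 * 2) = 1/64 - exp(-4*t)/64.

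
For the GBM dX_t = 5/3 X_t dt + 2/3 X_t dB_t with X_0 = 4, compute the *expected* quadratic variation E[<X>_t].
E[<X>_t] = 32*exp(34*t/9)/17 - 32/17

<X>_t = int_0^t ((2/3) * X_s)^2 ds. Taking expectation inside the integral: E[<X>_t] = (2/3)^2 * int_0^t E[X_s^2] ds. For GBM, E[X_s^2] = x_0^2 * exp((2 mu + sigma^2) s). Integrating:
  E[<X>_t] = (2/3)^2 * 4^2 * (exp((2*(5/3) + (2/3)^2) t) - 1) / (2*(5/3) + (2/3)^2)
           = (2/3)^2 * 4^2 * (exp((34/9) t) - 1) / (34/9) = 32*exp(34*t/9)/17 - 32/17.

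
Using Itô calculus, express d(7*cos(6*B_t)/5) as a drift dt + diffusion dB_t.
d(7*cos(6*B_t)/5) = (-126*cos(6*B_t)/5) dt + (-42*sin(6*B_t)/5) dB_t

Itô's formula for f(B_t) gives d f(B_t) = f'(B_t) dB_t + (1/2) f''(B_t) dt. Compute derivatives of f(x) = 7*cos(6*x)/5:
  f'(x)  = -42*sin(6*x)/5
  f''(x) = -252*cos(6*x)/5
Substitute x = B_t and multiply the f'' term by 1/2:
  drift     = (1/2) * (-252*cos(6*x)/5) evaluated at B_t = -126*cos(6*B_t)/5
  diffusion = (-42*sin(6*x)/5) evaluated at B_t = -42*sin(6*B_t)/5
Therefore d(7*cos(6*B_t)/5) = (-126*cos(6*B_t)/5) dt + (-42*sin(6*B_t)/5) dB_t.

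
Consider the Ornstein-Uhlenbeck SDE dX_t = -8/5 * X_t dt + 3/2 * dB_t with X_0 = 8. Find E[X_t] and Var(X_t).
E[X_t] = 8*exp(-8*t/5); Var(X_t) = 45/64 - 45*exp(-16*t/5)/64

The OU SDE dX = -theta X dt + sigma dB admits the integrating factor exp(theta t): d(exp(theta t) X_t) = sigma exp(theta t) dB_t. Integrating from 0 to t:
  X_t = x_0 * exp(-theta t) + sigma * int_0^t exp(-theta (t-s)) dB_s.
The Itô integral has mean 0 and (by the Itô isometry) variance sigma^2 * int_0^t exp(-2 theta (t - s)) ds = sigma^2 * (1 - exp(-2 theta t)) / (2 theta).
With theta = 8/5, sigma = 3/2, x_0 = 8:
  E[X_t] = 8 * exp(-8/5 t) = 8*exp(-8*t/5)
  Var(X_t) = (3/2)^2 * (1 - exp(-2*8/5 t)) / (2 * 8/5) = 45/64 - 45*exp(-16*t/5)/64.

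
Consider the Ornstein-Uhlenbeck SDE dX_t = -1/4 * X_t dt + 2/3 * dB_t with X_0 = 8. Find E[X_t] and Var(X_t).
E[X_t] = 8*exp(-t/4); Var(X_t) = 8/9 - 8*exp(-t/2)/9

The OU SDE dX = -theta X dt + sigma dB admits the integrating factor exp(theta t): d(exp(theta t) X_t) = sigma exp(theta t) dB_t. Integrating from 0 to t:
  X_t = x_0 * exp(-theta t) + sigma * int_0^t exp(-theta (t-s)) dB_s.
The Itô integral has mean 0 and (by the Itô isometry) variance sigma^2 * int_0^t exp(-2 theta (t - s)) ds = sigma^2 * (1 - exp(-2 theta t)) / (2 theta).
With theta = 1/4, sigma = 2/3, x_0 = 8:
  E[X_t] = 8 * exp(-1/4 t) = 8*exp(-t/4)
  Var(X_t) = (2/3)^2 * (1 - exp(-2*1/4 t)) / (2 * 1/4) = 8/9 - 8*exp(-t/2)/9.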